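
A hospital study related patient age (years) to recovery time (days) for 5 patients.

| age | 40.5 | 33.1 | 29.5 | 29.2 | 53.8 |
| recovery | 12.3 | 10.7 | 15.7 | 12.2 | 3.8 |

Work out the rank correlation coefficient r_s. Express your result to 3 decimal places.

Rank age: 4, 3, 2, 1, 5
Rank recovery: 4, 2, 5, 3, 1
d = rank(age) − rank(recovery): 0, 1, -3, -2, 4; Σd² = 30
ρ = 1 − 6Σd² / [n(n²−1)] = 1 − 6×30 / (5×24) = 1 − 180/120 ≈ -0.500

-0.500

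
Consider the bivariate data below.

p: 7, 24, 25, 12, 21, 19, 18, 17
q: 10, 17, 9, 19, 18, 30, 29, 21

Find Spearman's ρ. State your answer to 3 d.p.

-0.262

Rank p: 1, 7, 8, 2, 6, 5, 4, 3
Rank q: 2, 3, 1, 5, 4, 8, 7, 6
d = rank(p) − rank(q): -1, 4, 7, -3, 2, -3, -3, -3; Σd² = 106
ρ = 1 − 6Σd² / [n(n²−1)] = 1 − 6×106 / (8×63) = 1 − 636/504 ≈ -0.262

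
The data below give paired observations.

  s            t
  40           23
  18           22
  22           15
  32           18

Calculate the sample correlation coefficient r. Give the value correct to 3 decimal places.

0.345

n = 4, Σs = 112, Σt = 78, Σs² = 3432, Σt² = 1562, Σst = 2222
nΣst − ΣsΣt = 8888 − 8736 = 152
nΣs² − (Σs)² = 13728 − 12544 = 1184; nΣt² − (Σt)² = 6248 − 6084 = 164
r = 152 / √(1184 × 164) = 152 / 440.6541 ≈ 0.345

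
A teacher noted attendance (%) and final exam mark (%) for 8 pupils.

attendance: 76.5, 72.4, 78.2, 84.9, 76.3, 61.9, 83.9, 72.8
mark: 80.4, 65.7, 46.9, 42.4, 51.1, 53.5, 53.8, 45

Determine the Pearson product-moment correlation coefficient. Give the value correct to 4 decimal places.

n = 8, Σx = 606.9, Σy = 438.8, Σx² = 46409.61, Σy² = 25170.92, Σxy = 33175.02
nΣxy − ΣxΣy = 265400.16 − 266307.72 = -907.56
nΣx² − (Σx)² = 371276.88 − 368327.61 = 2949.27; nΣy² − (Σy)² = 201367.36 − 192545.44 = 8821.92
r = -907.56 / √(2949.27 × 8821.92) = -907.56 / 5100.8062 ≈ -0.1779

-0.1779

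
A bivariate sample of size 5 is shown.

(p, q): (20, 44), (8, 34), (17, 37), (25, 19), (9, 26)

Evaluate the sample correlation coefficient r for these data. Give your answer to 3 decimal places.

-0.135

n = 5, Σp = 79, Σq = 160, Σp² = 1459, Σq² = 5498, Σpq = 2490
nΣpq − ΣpΣq = 12450 − 12640 = -190
nΣp² − (Σp)² = 7295 − 6241 = 1054; nΣq² − (Σq)² = 27490 − 25600 = 1890
r = -190 / √(1054 × 1890) = -190 / 1411.4036 ≈ -0.135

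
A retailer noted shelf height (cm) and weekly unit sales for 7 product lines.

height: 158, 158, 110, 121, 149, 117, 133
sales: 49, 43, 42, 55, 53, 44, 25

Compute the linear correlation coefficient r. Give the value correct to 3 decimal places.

0.127

n = 7, Σx = 946, Σy = 311, Σx² = 130248, Σy² = 14409, Σxy = 42181
nΣxy − ΣxΣy = 295267 − 294206 = 1061
nΣx² − (Σx)² = 911736 − 894916 = 16820; nΣy² − (Σy)² = 100863 − 96721 = 4142
r = 1061 / √(16820 × 4142) = 1061 / 8346.7622 ≈ 0.127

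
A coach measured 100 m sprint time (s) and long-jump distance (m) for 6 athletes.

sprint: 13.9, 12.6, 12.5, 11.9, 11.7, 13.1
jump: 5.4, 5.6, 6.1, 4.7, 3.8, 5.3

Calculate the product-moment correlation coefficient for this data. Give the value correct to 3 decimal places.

0.568

n = 6, Σx = 75.7, Σy = 30.9, Σx² = 958.33, Σy² = 162.35, Σxy = 391.69
nΣxy − ΣxΣy = 2350.14 − 2339.13 = 11.01
nΣx² − (Σx)² = 5749.98 − 5730.49 = 19.49; nΣy² − (Σy)² = 974.1 − 954.81 = 19.29
r = 11.01 / √(19.49 × 19.29) = 11.01 / 19.3897 ≈ 0.568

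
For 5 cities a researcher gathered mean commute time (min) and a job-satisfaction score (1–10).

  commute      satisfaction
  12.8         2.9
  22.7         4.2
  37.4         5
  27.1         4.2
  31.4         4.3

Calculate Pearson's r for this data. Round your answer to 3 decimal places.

0.954

n = 5, Σx = 131.4, Σy = 20.6, Σx² = 3798.26, Σy² = 87.18, Σxy = 568.3
nΣxy − ΣxΣy = 2841.5 − 2706.84 = 134.66
nΣx² − (Σx)² = 18991.3 − 17265.96 = 1725.34; nΣy² − (Σy)² = 435.9 − 424.36 = 11.54
r = 134.66 / √(1725.34 × 11.54) = 134.66 / 141.1043 ≈ 0.954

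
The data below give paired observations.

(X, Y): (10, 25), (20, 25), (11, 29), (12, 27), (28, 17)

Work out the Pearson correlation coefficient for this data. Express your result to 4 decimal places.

n = 5, ΣX = 81, ΣY = 123, ΣX² = 1549, ΣY² = 3109, ΣXY = 1869
nΣXY − ΣXΣY = 9345 − 9963 = -618
nΣX² − (ΣX)² = 7745 − 6561 = 1184; nΣY² − (ΣY)² = 15545 − 15129 = 416
r = -618 / √(1184 × 416) = -618 / 701.8148 ≈ -0.8806

-0.8806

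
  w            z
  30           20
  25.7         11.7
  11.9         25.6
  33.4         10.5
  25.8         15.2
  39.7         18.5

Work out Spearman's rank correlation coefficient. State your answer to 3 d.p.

Rank w: 4, 2, 1, 5, 3, 6
Rank z: 5, 2, 6, 1, 3, 4
d = rank(w) − rank(z): -1, 0, -5, 4, 0, 2; Σd² = 46
ρ = 1 − 6Σd² / [n(n²−1)] = 1 − 6×46 / (6×35) = 1 − 276/210 ≈ -0.314

-0.314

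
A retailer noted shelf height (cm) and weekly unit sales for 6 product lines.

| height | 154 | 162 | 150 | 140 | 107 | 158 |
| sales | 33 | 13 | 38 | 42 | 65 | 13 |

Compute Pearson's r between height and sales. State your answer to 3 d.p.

n = 6, Σx = 871, Σy = 204, Σx² = 128473, Σy² = 8860, Σxy = 27777
nΣxy − ΣxΣy = 166662 − 177684 = -11022
nΣx² − (Σx)² = 770838 − 758641 = 12197; nΣy² − (Σy)² = 53160 − 41616 = 11544
r = -11022 / √(12197 × 11544) = -11022 / 11866.0089 ≈ -0.929

-0.929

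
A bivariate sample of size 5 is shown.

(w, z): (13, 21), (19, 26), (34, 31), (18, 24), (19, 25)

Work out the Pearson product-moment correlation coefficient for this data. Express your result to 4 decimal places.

n = 5, Σw = 103, Σz = 127, Σw² = 2371, Σz² = 3279, Σwz = 2728
nΣwz − ΣwΣz = 13640 − 13081 = 559
nΣw² − (Σw)² = 11855 − 10609 = 1246; nΣz² − (Σz)² = 16395 − 16129 = 266
r = 559 / √(1246 × 266) = 559 / 575.7048 ≈ 0.9710

0.9710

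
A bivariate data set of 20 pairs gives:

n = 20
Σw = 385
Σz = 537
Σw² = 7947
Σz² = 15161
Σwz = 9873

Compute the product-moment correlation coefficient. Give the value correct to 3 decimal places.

r = (nΣwz − ΣwΣz) / √[(nΣw² − (Σw)²)(nΣz² − (Σz)²)]
Numerator: 20×9873 − 385×537 = -9285
Denominator: √[(158940 − 148225)(303220 − 288369)] = √[10715 × 14851] = 12614.6132
r = -9285 / 12614.6132 ≈ -0.736

-0.736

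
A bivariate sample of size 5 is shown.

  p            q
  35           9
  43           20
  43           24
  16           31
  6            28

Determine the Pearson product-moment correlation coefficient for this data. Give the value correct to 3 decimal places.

-0.578

n = 5, Σp = 143, Σq = 112, Σp² = 5215, Σq² = 2802, Σpq = 2871
nΣpq − ΣpΣq = 14355 − 16016 = -1661
nΣp² − (Σp)² = 26075 − 20449 = 5626; nΣq² − (Σq)² = 14010 − 12544 = 1466
r = -1661 / √(5626 × 1466) = -1661 / 2871.8837 ≈ -0.578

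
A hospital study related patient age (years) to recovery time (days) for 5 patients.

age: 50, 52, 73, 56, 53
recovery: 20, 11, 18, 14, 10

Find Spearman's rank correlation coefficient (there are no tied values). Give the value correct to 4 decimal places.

Rank age: 1, 2, 5, 4, 3
Rank recovery: 5, 2, 4, 3, 1
d = rank(age) − rank(recovery): -4, 0, 1, 1, 2; Σd² = 22
ρ = 1 − 6Σd² / [n(n²−1)] = 1 − 6×22 / (5×24) = 1 − 132/120 ≈ -0.1000

-0.1000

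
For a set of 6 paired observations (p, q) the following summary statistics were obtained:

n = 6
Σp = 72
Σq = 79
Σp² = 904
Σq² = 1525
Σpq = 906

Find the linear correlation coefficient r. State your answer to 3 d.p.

r = (nΣpq − ΣpΣq) / √[(nΣp² − (Σp)²)(nΣq² − (Σq)²)]
Numerator: 6×906 − 72×79 = -252
Denominator: √[(5424 − 5184)(9150 − 6241)] = √[240 × 2909] = 835.5597
r = -252 / 835.5597 ≈ -0.302

-0.302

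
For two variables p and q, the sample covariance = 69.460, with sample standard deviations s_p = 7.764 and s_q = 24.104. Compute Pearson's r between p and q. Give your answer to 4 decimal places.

0.3712

r = Cov(p,q) / (s_p · s_q) = 69.460 / (7.764 × 24.104)
  = 69.460 / 187.1435 ≈ 0.3712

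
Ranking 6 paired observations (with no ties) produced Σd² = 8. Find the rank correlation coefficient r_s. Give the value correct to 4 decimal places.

ρ = 1 − 6Σd² / [n(n²−1)] = 1 − 6×8 / (6×35)
  = 1 − 48/210 = 1 − 0.22857 ≈ 0.7714

0.7714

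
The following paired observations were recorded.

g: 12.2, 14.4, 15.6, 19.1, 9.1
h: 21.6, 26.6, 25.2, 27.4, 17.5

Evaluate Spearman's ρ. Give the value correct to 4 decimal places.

0.9000

Rank g: 2, 3, 4, 5, 1
Rank h: 2, 4, 3, 5, 1
d = rank(g) − rank(h): 0, -1, 1, 0, 0; Σd² = 2
ρ = 1 − 6Σd² / [n(n²−1)] = 1 − 6×2 / (5×24) = 1 − 12/120 ≈ 0.9000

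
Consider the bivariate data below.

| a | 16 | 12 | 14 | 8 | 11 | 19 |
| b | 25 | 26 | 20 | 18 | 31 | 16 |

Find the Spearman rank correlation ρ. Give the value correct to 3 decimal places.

-0.371

Rank a: 5, 3, 4, 1, 2, 6
Rank b: 4, 5, 3, 2, 6, 1
d = rank(a) − rank(b): 1, -2, 1, -1, -4, 5; Σd² = 48
ρ = 1 − 6Σd² / [n(n²−1)] = 1 − 6×48 / (6×35) = 1 − 288/210 ≈ -0.371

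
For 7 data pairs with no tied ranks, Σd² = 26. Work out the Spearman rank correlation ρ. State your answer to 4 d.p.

0.5357

ρ = 1 − 6Σd² / [n(n²−1)] = 1 − 6×26 / (7×48)
  = 1 − 156/336 = 1 − 0.46429 ≈ 0.5357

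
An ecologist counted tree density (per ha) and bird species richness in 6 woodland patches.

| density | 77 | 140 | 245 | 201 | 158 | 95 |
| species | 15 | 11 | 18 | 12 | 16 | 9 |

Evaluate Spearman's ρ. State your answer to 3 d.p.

0.543

Rank density: 1, 3, 6, 5, 4, 2
Rank species: 4, 2, 6, 3, 5, 1
d = rank(density) − rank(species): -3, 1, 0, 2, -1, 1; Σd² = 16
ρ = 1 − 6Σd² / [n(n²−1)] = 1 − 6×16 / (6×35) = 1 − 96/210 ≈ 0.543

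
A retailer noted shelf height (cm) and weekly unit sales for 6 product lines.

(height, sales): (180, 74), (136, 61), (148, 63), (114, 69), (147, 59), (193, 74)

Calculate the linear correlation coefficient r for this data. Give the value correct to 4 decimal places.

n = 6, Σx = 918, Σy = 400, Σx² = 144654, Σy² = 26884, Σxy = 61761
nΣxy − ΣxΣy = 370566 − 367200 = 3366
nΣx² − (Σx)² = 867924 − 842724 = 25200; nΣy² − (Σy)² = 161304 − 160000 = 1304
r = 3366 / √(25200 × 1304) = 3366 / 5732.4340 ≈ 0.5872

0.5872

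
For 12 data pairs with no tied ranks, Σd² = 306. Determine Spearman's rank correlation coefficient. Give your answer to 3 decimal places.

-0.070

ρ = 1 − 6Σd² / [n(n²−1)] = 1 − 6×306 / (12×143)
  = 1 − 1836/1716 = 1 − 1.0699 ≈ -0.070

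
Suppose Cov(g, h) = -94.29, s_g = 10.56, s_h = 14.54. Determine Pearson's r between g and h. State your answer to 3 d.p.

-0.614

r = Cov(g,h) / (s_g · s_h) = -94.29 / (10.56 × 14.54)
  = -94.29 / 153.5424 ≈ -0.614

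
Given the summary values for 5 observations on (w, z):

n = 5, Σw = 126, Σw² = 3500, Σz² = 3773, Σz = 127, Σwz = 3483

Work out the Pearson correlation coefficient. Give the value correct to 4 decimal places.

0.6703

r = (nΣwz − ΣwΣz) / √[(nΣw² − (Σw)²)(nΣz² − (Σz)²)]
Numerator: 5×3483 − 126×127 = 1413
Denominator: √[(17500 − 15876)(18865 − 16129)] = √[1624 × 2736] = 2107.9051
r = 1413 / 2107.9051 ≈ 0.6703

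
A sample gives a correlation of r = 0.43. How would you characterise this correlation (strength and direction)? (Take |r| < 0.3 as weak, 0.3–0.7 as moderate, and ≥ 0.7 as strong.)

moderate positive

r = 0.43 > 0 so the relationship is positive.
|r| = 0.43, which falls in the moderate range.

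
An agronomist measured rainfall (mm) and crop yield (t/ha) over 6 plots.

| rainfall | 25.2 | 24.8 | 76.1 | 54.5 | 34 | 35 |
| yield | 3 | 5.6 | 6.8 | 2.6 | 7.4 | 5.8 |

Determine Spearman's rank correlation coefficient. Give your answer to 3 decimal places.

Rank rainfall: 2, 1, 6, 5, 3, 4
Rank yield: 2, 3, 5, 1, 6, 4
d = rank(rainfall) − rank(yield): 0, -2, 1, 4, -3, 0; Σd² = 30
ρ = 1 − 6Σd² / [n(n²−1)] = 1 − 6×30 / (6×35) = 1 − 180/210 ≈ 0.143

0.143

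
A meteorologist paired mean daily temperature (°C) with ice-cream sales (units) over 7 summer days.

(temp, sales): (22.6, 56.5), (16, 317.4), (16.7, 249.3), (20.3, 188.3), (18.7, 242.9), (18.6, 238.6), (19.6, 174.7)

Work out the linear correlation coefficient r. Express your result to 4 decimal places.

-0.9505

n = 7, Σx = 132.5, Σy = 1467.7, Σx² = 2537.55, Σy² = 347992.85, Σxy = 26745.41
nΣxy − ΣxΣy = 187217.87 − 194470.25 = -7252.38
nΣx² − (Σx)² = 17762.85 − 17556.25 = 206.6; nΣy² − (Σy)² = 2435949.95 − 2154143.29 = 281806.66
r = -7252.38 / √(206.6 × 281806.66) = -7252.38 / 7630.2854 ≈ -0.9505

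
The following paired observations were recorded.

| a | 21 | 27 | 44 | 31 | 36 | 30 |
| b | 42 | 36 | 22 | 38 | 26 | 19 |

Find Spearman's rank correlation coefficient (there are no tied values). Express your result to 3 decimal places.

Rank a: 1, 2, 6, 4, 5, 3
Rank b: 6, 4, 2, 5, 3, 1
d = rank(a) − rank(b): -5, -2, 4, -1, 2, 2; Σd² = 54
ρ = 1 − 6Σd² / [n(n²−1)] = 1 − 6×54 / (6×35) = 1 − 324/210 ≈ -0.543

-0.543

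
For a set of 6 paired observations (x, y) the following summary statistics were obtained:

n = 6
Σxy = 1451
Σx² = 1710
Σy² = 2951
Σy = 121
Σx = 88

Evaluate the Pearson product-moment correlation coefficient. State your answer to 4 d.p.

r = (nΣxy − ΣxΣy) / √[(nΣx² − (Σx)²)(nΣy² − (Σy)²)]
Numerator: 6×1451 − 88×121 = -1942
Denominator: √[(10260 − 7744)(17706 − 14641)] = √[2516 × 3065] = 2776.9660
r = -1942 / 2776.9660 ≈ -0.6993

-0.6993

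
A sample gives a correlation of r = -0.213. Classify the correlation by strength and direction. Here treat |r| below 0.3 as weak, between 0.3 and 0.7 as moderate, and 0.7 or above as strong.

r = -0.213 < 0 so the relationship is negative.
|r| = 0.213, which falls in the weak range.

weak negative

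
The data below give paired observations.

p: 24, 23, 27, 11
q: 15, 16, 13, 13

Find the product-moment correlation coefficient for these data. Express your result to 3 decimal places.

0.339

n = 4, Σp = 85, Σq = 57, Σp² = 1955, Σq² = 819, Σpq = 1222
nΣpq − ΣpΣq = 4888 − 4845 = 43
nΣp² − (Σp)² = 7820 − 7225 = 595; nΣq² − (Σq)² = 3276 − 3249 = 27
r = 43 / √(595 × 27) = 43 / 126.7478 ≈ 0.339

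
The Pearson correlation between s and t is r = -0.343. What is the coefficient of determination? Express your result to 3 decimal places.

0.118

r² = (-0.343)² = 0.118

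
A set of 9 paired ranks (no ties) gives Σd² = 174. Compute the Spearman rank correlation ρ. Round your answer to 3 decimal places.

ρ = 1 − 6Σd² / [n(n²−1)] = 1 − 6×174 / (9×80)
  = 1 − 1044/720 = 1 − 1.4500 ≈ -0.450

-0.450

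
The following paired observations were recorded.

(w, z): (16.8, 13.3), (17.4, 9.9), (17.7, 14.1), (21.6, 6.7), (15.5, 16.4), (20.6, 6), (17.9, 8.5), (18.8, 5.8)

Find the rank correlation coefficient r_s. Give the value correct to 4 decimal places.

-0.8333

Rank w: 2, 3, 4, 8, 1, 7, 5, 6
Rank z: 6, 5, 7, 3, 8, 2, 4, 1
d = rank(w) − rank(z): -4, -2, -3, 5, -7, 5, 1, 5; Σd² = 154
ρ = 1 − 6Σd² / [n(n²−1)] = 1 − 6×154 / (8×63) = 1 − 924/504 ≈ -0.8333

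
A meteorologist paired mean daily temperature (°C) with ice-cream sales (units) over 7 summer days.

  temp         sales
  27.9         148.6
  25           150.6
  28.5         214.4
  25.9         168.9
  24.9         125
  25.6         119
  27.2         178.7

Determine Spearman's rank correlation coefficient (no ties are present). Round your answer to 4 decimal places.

0.6429

Rank temp: 6, 2, 7, 4, 1, 3, 5
Rank sales: 3, 4, 7, 5, 2, 1, 6
d = rank(temp) − rank(sales): 3, -2, 0, -1, -1, 2, -1; Σd² = 20
ρ = 1 − 6Σd² / [n(n²−1)] = 1 − 6×20 / (7×48) = 1 − 120/336 ≈ 0.6429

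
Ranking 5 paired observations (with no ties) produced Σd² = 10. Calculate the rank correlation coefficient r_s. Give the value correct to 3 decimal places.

ρ = 1 − 6Σd² / [n(n²−1)] = 1 − 6×10 / (5×24)
  = 1 − 60/120 = 1 − 0.5000 ≈ 0.500

0.500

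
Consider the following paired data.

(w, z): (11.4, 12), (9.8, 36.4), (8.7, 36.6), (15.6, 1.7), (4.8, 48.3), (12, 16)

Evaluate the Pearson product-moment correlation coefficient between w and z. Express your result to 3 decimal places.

-0.946

n = 6, Σw = 62.3, Σz = 151, Σw² = 712.09, Σz² = 5400.3, Σwz = 1262.3
nΣwz − ΣwΣz = 7573.8 − 9407.3 = -1833.5
nΣw² − (Σw)² = 4272.54 − 3881.29 = 391.25; nΣz² − (Σz)² = 32401.8 − 22801 = 9600.8
r = -1833.5 / √(391.25 × 9600.8) = -1833.5 / 1938.1210 ≈ -0.946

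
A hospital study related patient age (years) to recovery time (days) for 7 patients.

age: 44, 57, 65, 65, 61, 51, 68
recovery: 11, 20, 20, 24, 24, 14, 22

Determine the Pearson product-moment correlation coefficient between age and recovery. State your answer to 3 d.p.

0.894

n = 7, Σx = 411, Σy = 135, Σx² = 24581, Σy² = 2753, Σxy = 8158
nΣxy − ΣxΣy = 57106 − 55485 = 1621
nΣx² − (Σx)² = 172067 − 168921 = 3146; nΣy² − (Σy)² = 19271 − 18225 = 1046
r = 1621 / √(3146 × 1046) = 1621 / 1814.0331 ≈ 0.894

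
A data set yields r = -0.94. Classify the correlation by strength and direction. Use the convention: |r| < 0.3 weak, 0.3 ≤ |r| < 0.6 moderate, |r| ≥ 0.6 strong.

strong negative

r = -0.94 < 0 so the relationship is negative.
|r| = 0.94, which falls in the strong range.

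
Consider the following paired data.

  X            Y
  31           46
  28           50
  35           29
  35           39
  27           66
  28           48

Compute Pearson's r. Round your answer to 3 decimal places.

n = 6, ΣX = 184, ΣY = 278, ΣX² = 5708, ΣY² = 13638, ΣXY = 8332
nΣXY − ΣXΣY = 49992 − 51152 = -1160
nΣX² − (ΣX)² = 34248 − 33856 = 392; nΣY² − (ΣY)² = 81828 − 77284 = 4544
r = -1160 / √(392 × 4544) = -1160 / 1334.6340 ≈ -0.869

-0.869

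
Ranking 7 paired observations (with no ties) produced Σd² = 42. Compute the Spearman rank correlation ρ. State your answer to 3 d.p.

ρ = 1 − 6Σd² / [n(n²−1)] = 1 − 6×42 / (7×48)
  = 1 − 252/336 = 1 − 0.7500 ≈ 0.250

0.250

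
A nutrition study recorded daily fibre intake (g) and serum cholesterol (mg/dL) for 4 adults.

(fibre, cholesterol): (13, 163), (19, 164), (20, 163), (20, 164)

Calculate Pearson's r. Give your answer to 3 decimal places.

n = 4, Σx = 72, Σy = 654, Σx² = 1330, Σy² = 106930, Σxy = 11775
nΣxy − ΣxΣy = 47100 − 47088 = 12
nΣx² − (Σx)² = 5320 − 5184 = 136; nΣy² − (Σy)² = 427720 − 427716 = 4
r = 12 / √(136 × 4) = 12 / 23.3238 ≈ 0.514

0.514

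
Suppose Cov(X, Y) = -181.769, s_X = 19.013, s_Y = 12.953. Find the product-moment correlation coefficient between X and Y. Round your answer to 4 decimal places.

r = Cov(X,Y) / (s_X · s_Y) = -181.769 / (19.013 × 12.953)
  = -181.769 / 246.2754 ≈ -0.7381

-0.7381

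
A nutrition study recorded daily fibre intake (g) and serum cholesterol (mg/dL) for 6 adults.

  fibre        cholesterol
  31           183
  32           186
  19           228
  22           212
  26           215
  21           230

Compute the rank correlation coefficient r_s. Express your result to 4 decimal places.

Rank fibre: 5, 6, 1, 3, 4, 2
Rank cholesterol: 1, 2, 5, 3, 4, 6
d = rank(fibre) − rank(cholesterol): 4, 4, -4, 0, 0, -4; Σd² = 64
ρ = 1 − 6Σd² / [n(n²−1)] = 1 − 6×64 / (6×35) = 1 − 384/210 ≈ -0.8286

-0.8286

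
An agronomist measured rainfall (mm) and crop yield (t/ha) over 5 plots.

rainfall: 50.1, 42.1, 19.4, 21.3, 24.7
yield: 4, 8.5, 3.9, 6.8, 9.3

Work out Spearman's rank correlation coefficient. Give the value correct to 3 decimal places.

0.300

Rank rainfall: 5, 4, 1, 2, 3
Rank yield: 2, 4, 1, 3, 5
d = rank(rainfall) − rank(yield): 3, 0, 0, -1, -2; Σd² = 14
ρ = 1 − 6Σd² / [n(n²−1)] = 1 − 6×14 / (5×24) = 1 − 84/120 ≈ 0.300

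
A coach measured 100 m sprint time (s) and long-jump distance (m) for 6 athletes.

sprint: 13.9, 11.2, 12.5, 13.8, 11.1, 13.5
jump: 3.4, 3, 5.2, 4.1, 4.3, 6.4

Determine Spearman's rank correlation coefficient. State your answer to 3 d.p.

-0.086

Rank sprint: 6, 2, 3, 5, 1, 4
Rank jump: 2, 1, 5, 3, 4, 6
d = rank(sprint) − rank(jump): 4, 1, -2, 2, -3, -2; Σd² = 38
ρ = 1 − 6Σd² / [n(n²−1)] = 1 − 6×38 / (6×35) = 1 − 228/210 ≈ -0.086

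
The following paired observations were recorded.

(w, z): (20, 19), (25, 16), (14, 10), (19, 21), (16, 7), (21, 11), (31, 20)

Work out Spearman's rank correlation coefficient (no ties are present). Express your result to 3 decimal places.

0.500

Rank w: 4, 6, 1, 3, 2, 5, 7
Rank z: 5, 4, 2, 7, 1, 3, 6
d = rank(w) − rank(z): -1, 2, -1, -4, 1, 2, 1; Σd² = 28
ρ = 1 − 6Σd² / [n(n²−1)] = 1 − 6×28 / (7×48) = 1 − 168/336 ≈ 0.500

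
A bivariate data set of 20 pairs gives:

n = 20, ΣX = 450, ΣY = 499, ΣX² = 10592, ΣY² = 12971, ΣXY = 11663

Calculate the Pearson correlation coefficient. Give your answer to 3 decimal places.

r = (nΣXY − ΣXΣY) / √[(nΣX² − (ΣX)²)(nΣY² − (ΣY)²)]
Numerator: 20×11663 − 450×499 = 8710
Denominator: √[(211840 − 202500)(259420 − 249001)] = √[9340 × 10419] = 9864.7585
r = 8710 / 9864.7585 ≈ 0.883

0.883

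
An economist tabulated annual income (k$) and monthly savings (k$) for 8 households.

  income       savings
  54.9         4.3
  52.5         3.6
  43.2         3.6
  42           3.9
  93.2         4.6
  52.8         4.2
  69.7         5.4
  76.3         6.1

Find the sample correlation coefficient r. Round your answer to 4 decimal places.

n = 8, Σx = 484.6, Σy = 35.7, Σx² = 31554.36, Σy² = 164.79, Σxy = 2236.68
nΣxy − ΣxΣy = 17893.44 − 17300.22 = 593.22
nΣx² − (Σx)² = 252434.88 − 234837.16 = 17597.72; nΣy² − (Σy)² = 1318.32 − 1274.49 = 43.83
r = 593.22 / √(17597.72 × 43.83) = 593.22 / 878.2415 ≈ 0.6755

0.6755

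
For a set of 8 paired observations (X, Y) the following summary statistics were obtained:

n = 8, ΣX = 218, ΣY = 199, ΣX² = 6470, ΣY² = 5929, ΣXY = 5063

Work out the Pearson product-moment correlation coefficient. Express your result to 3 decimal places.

r = (nΣXY − ΣXΣY) / √[(nΣX² − (ΣX)²)(nΣY² − (ΣY)²)]
Numerator: 8×5063 − 218×199 = -2878
Denominator: √[(51760 − 47524)(47432 − 39601)] = √[4236 × 7831] = 5759.5239
r = -2878 / 5759.5239 ≈ -0.500

-0.500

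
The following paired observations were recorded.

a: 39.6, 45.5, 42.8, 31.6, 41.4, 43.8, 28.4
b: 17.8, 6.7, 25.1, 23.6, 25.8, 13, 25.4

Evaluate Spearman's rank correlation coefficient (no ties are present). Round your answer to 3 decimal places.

-0.607

Rank a: 3, 7, 5, 2, 4, 6, 1
Rank b: 3, 1, 5, 4, 7, 2, 6
d = rank(a) − rank(b): 0, 6, 0, -2, -3, 4, -5; Σd² = 90
ρ = 1 − 6Σd² / [n(n²−1)] = 1 − 6×90 / (7×48) = 1 − 540/336 ≈ -0.607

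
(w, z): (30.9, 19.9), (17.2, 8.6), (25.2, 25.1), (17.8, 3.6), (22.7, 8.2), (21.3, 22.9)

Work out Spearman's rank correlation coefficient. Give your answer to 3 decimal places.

0.486

Rank w: 6, 1, 5, 2, 4, 3
Rank z: 4, 3, 6, 1, 2, 5
d = rank(w) − rank(z): 2, -2, -1, 1, 2, -2; Σd² = 18
ρ = 1 − 6Σd² / [n(n²−1)] = 1 − 6×18 / (6×35) = 1 − 108/210 ≈ 0.486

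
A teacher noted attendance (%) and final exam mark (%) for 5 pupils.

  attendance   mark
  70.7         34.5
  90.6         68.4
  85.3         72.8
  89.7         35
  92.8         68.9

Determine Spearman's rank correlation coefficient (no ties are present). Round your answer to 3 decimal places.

Rank attendance: 1, 4, 2, 3, 5
Rank mark: 1, 3, 5, 2, 4
d = rank(attendance) − rank(mark): 0, 1, -3, 1, 1; Σd² = 12
ρ = 1 − 6Σd² / [n(n²−1)] = 1 − 6×12 / (5×24) = 1 − 72/120 ≈ 0.400

0.400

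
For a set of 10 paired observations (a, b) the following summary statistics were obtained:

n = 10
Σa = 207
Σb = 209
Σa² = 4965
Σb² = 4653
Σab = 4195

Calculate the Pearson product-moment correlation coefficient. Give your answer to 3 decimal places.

r = (nΣab − ΣaΣb) / √[(nΣa² − (Σa)²)(nΣb² − (Σb)²)]
Numerator: 10×4195 − 207×209 = -1313
Denominator: √[(49650 − 42849)(46530 − 43681)] = √[6801 × 2849] = 4401.8234
r = -1313 / 4401.8234 ≈ -0.298

-0.298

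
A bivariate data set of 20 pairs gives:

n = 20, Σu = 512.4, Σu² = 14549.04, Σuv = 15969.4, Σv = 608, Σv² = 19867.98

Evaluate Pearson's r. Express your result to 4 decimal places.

0.2797

r = (nΣuv − ΣuΣv) / √[(nΣu² − (Σu)²)(nΣv² − (Σv)²)]
Numerator: 20×15969.4 − 512.4×608 = 7848.8
Denominator: √[(290980.8 − 262553.76)(397359.6 − 369664)] = √[28427.04 × 27695.6] = 28058.9367
r = 7848.8 / 28058.9367 ≈ 0.2797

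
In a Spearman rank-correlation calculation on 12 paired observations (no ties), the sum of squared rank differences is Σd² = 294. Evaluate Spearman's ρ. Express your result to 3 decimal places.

-0.028

ρ = 1 − 6Σd² / [n(n²−1)] = 1 − 6×294 / (12×143)
  = 1 − 1764/1716 = 1 − 1.0280 ≈ -0.028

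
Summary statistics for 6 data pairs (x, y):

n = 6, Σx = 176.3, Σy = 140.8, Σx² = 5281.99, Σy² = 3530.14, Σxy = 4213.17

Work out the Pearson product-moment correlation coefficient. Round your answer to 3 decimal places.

0.501

r = (nΣxy − ΣxΣy) / √[(nΣx² − (Σx)²)(nΣy² − (Σy)²)]
Numerator: 6×4213.17 − 176.3×140.8 = 455.98
Denominator: √[(31691.94 − 31081.69)(21180.84 − 19824.64)] = √[610.25 × 1356.2] = 909.7368
r = 455.98 / 909.7368 ≈ 0.501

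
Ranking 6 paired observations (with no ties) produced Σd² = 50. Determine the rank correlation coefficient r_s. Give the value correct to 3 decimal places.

-0.429

ρ = 1 − 6Σd² / [n(n²−1)] = 1 − 6×50 / (6×35)
  = 1 − 300/210 = 1 − 1.4286 ≈ -0.429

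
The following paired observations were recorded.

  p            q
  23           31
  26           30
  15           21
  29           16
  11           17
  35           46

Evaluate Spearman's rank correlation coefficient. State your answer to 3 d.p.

0.371

Rank p: 3, 4, 2, 5, 1, 6
Rank q: 5, 4, 3, 1, 2, 6
d = rank(p) − rank(q): -2, 0, -1, 4, -1, 0; Σd² = 22
ρ = 1 − 6Σd² / [n(n²−1)] = 1 − 6×22 / (6×35) = 1 − 132/210 ≈ 0.371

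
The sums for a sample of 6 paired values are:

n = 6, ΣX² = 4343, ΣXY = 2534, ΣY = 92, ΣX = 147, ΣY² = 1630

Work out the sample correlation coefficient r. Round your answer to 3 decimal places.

r = (nΣXY − ΣXΣY) / √[(nΣX² − (ΣX)²)(nΣY² − (ΣY)²)]
Numerator: 6×2534 − 147×92 = 1680
Denominator: √[(26058 − 21609)(9780 − 8464)] = √[4449 × 1316] = 2419.6868
r = 1680 / 2419.6868 ≈ 0.694

0.694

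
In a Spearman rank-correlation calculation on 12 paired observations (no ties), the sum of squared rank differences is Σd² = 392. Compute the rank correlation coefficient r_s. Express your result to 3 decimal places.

ρ = 1 − 6Σd² / [n(n²−1)] = 1 − 6×392 / (12×143)
  = 1 − 2352/1716 = 1 − 1.3706 ≈ -0.371

-0.371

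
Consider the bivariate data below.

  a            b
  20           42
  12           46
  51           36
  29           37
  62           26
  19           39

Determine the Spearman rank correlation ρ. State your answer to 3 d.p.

-0.943

Rank a: 3, 1, 5, 4, 6, 2
Rank b: 5, 6, 2, 3, 1, 4
d = rank(a) − rank(b): -2, -5, 3, 1, 5, -2; Σd² = 68
ρ = 1 − 6Σd² / [n(n²−1)] = 1 − 6×68 / (6×35) = 1 − 408/210 ≈ -0.943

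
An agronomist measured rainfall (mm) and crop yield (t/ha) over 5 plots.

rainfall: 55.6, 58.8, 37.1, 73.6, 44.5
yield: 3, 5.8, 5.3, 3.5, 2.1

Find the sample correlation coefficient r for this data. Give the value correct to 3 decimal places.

n = 5, Σx = 269.6, Σy = 19.7, Σx² = 15322.42, Σy² = 87.39, Σxy = 1055.52
nΣxy − ΣxΣy = 5277.6 − 5311.12 = -33.52
nΣx² − (Σx)² = 76612.1 − 72684.16 = 3927.94; nΣy² − (Σy)² = 436.95 − 388.09 = 48.86
r = -33.52 / √(3927.94 × 48.86) = -33.52 / 438.0858 ≈ -0.077

-0.077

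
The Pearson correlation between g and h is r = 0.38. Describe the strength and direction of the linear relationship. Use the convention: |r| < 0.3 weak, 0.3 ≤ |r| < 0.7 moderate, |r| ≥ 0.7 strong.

moderate positive

r = 0.38 > 0 so the relationship is positive.
|r| = 0.38, which falls in the moderate range.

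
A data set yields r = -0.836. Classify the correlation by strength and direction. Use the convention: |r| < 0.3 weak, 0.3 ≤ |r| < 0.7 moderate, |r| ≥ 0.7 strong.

r = -0.836 < 0 so the relationship is negative.
|r| = 0.836, which falls in the strong range.

strong negative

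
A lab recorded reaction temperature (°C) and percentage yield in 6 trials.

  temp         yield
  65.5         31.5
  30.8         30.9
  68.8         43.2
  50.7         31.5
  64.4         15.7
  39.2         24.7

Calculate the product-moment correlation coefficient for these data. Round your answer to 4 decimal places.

n = 6, Σx = 319.4, Σy = 177.5, Σx² = 18226.82, Σy² = 5662.13, Σxy = 9563.5
nΣxy − ΣxΣy = 57381 − 56693.5 = 687.5
nΣx² − (Σx)² = 109360.92 − 102016.36 = 7344.56; nΣy² − (Σy)² = 33972.78 − 31506.25 = 2466.53
r = 687.5 / √(7344.56 × 2466.53) = 687.5 / 4256.2398 ≈ 0.1615

0.1615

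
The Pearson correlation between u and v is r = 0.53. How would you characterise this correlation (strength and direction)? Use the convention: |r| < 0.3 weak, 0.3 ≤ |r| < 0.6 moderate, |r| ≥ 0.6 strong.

moderate positive

r = 0.53 > 0 so the relationship is positive.
|r| = 0.53, which falls in the moderate range.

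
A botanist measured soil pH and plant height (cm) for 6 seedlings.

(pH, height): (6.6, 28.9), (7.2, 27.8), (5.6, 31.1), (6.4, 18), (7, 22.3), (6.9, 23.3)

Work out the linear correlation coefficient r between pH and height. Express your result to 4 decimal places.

n = 6, Σx = 39.7, Σy = 151.4, Σx² = 264.33, Σy² = 3939.44, Σxy = 997.13
nΣxy − ΣxΣy = 5982.78 − 6010.58 = -27.8
nΣx² − (Σx)² = 1585.98 − 1576.09 = 9.89; nΣy² − (Σy)² = 23636.64 − 22921.96 = 714.68
r = -27.8 / √(9.89 × 714.68) = -27.8 / 84.0725 ≈ -0.3307

-0.3307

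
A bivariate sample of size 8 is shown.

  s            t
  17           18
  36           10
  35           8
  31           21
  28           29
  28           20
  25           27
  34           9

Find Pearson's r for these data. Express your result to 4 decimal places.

n = 8, Σs = 234, Σt = 142, Σs² = 7120, Σt² = 2980, Σst = 3950
nΣst − ΣsΣt = 31600 − 33228 = -1628
nΣs² − (Σs)² = 56960 − 54756 = 2204; nΣt² − (Σt)² = 23840 − 20164 = 3676
r = -1628 / √(2204 × 3676) = -1628 / 2846.3844 ≈ -0.5720

-0.5720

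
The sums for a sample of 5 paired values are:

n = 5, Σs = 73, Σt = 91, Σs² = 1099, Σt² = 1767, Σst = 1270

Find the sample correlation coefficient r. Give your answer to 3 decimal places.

r = (nΣst − ΣsΣt) / √[(nΣs² − (Σs)²)(nΣt² − (Σt)²)]
Numerator: 5×1270 − 73×91 = -293
Denominator: √[(5495 − 5329)(8835 − 8281)] = √[166 × 554] = 303.2557
r = -293 / 303.2557 ≈ -0.966

-0.966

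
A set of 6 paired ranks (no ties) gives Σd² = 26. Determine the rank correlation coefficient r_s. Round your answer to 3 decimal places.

0.257

ρ = 1 − 6Σd² / [n(n²−1)] = 1 − 6×26 / (6×35)
  = 1 − 156/210 = 1 − 0.7429 ≈ 0.257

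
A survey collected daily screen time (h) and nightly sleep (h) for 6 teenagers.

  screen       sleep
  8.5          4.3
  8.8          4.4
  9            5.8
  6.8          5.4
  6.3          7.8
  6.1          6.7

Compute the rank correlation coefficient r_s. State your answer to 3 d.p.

Rank screen: 4, 5, 6, 3, 2, 1
Rank sleep: 1, 2, 4, 3, 6, 5
d = rank(screen) − rank(sleep): 3, 3, 2, 0, -4, -4; Σd² = 54
ρ = 1 − 6Σd² / [n(n²−1)] = 1 − 6×54 / (6×35) = 1 − 324/210 ≈ -0.543

-0.543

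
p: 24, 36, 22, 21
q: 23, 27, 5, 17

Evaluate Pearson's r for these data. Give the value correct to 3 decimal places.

0.685

n = 4, Σp = 103, Σq = 72, Σp² = 2797, Σq² = 1572, Σpq = 1991
nΣpq − ΣpΣq = 7964 − 7416 = 548
nΣp² − (Σp)² = 11188 − 10609 = 579; nΣq² − (Σq)² = 6288 − 5184 = 1104
r = 548 / √(579 × 1104) = 548 / 799.5098 ≈ 0.685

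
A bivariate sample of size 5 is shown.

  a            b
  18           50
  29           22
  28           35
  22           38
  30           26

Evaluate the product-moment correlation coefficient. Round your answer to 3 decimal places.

n = 5, Σa = 127, Σb = 171, Σa² = 3333, Σb² = 6329, Σab = 4134
nΣab − ΣaΣb = 20670 − 21717 = -1047
nΣa² − (Σa)² = 16665 − 16129 = 536; nΣb² − (Σb)² = 31645 − 29241 = 2404
r = -1047 / √(536 × 2404) = -1047 / 1135.1405 ≈ -0.922

-0.922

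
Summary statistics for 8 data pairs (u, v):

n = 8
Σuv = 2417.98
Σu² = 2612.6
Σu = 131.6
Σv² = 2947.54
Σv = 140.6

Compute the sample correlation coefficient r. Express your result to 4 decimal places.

r = (nΣuv − ΣuΣv) / √[(nΣu² − (Σu)²)(nΣv² − (Σv)²)]
Numerator: 8×2417.98 − 131.6×140.6 = 840.88
Denominator: √[(20900.8 − 17318.56)(23580.32 − 19768.36)] = √[3582.24 × 3811.96] = 3695.3154
r = 840.88 / 3695.3154 ≈ 0.2276

0.2276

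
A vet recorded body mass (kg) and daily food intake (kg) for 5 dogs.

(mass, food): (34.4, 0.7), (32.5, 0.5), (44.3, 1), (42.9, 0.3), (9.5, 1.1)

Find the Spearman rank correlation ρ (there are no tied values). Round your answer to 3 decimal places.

Rank mass: 3, 2, 5, 4, 1
Rank food: 3, 2, 4, 1, 5
d = rank(mass) − rank(food): 0, 0, 1, 3, -4; Σd² = 26
ρ = 1 − 6Σd² / [n(n²−1)] = 1 − 6×26 / (5×24) = 1 − 156/120 ≈ -0.300

-0.300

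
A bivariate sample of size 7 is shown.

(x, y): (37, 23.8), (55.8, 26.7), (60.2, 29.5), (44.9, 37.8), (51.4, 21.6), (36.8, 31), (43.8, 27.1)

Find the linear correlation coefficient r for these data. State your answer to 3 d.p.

n = 7, Σx = 329.9, Σy = 197.5, Σx² = 16037.33, Σy² = 5740.39, Σxy = 9281.6
nΣxy − ΣxΣy = 64971.2 − 65155.25 = -184.05
nΣx² − (Σx)² = 112261.31 − 108834.01 = 3427.3; nΣy² − (Σy)² = 40182.73 − 39006.25 = 1176.48
r = -184.05 / √(3427.3 × 1176.48) = -184.05 / 2008.0214 ≈ -0.092

-0.092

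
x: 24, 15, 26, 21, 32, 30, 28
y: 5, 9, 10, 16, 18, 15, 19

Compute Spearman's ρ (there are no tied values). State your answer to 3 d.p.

Rank x: 3, 1, 4, 2, 7, 6, 5
Rank y: 1, 2, 3, 5, 6, 4, 7
d = rank(x) − rank(y): 2, -1, 1, -3, 1, 2, -2; Σd² = 24
ρ = 1 − 6Σd² / [n(n²−1)] = 1 − 6×24 / (7×48) = 1 − 144/336 ≈ 0.571

0.571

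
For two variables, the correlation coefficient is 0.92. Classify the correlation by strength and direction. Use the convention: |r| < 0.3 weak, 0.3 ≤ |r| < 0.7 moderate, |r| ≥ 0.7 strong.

r = 0.92 > 0 so the relationship is positive.
|r| = 0.92, which falls in the strong range.

strong positive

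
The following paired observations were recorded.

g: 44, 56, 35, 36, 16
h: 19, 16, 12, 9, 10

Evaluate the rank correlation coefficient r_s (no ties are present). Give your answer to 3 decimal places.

Rank g: 4, 5, 2, 3, 1
Rank h: 5, 4, 3, 1, 2
d = rank(g) − rank(h): -1, 1, -1, 2, -1; Σd² = 8
ρ = 1 − 6Σd² / [n(n²−1)] = 1 − 6×8 / (5×24) = 1 − 48/120 ≈ 0.600

0.600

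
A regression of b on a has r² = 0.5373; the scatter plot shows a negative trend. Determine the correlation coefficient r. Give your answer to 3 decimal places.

|r| = √0.5373 = 0.733
The association is negative, so r = −0.733.

-0.733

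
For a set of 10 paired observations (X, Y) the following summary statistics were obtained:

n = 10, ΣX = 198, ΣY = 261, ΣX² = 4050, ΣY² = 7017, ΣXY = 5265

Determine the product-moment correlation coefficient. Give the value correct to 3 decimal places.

0.596

r = (nΣXY − ΣXΣY) / √[(nΣX² − (ΣX)²)(nΣY² − (ΣY)²)]
Numerator: 10×5265 − 198×261 = 972
Denominator: √[(40500 − 39204)(70170 − 68121)] = √[1296 × 2049] = 1629.5717
r = 972 / 1629.5717 ≈ 0.596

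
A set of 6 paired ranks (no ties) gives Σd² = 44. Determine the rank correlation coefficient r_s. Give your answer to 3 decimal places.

ρ = 1 − 6Σd² / [n(n²−1)] = 1 − 6×44 / (6×35)
  = 1 − 264/210 = 1 − 1.2571 ≈ -0.257

-0.257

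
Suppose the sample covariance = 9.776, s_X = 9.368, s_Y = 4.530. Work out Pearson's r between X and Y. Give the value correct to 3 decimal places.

0.230

r = Cov(X,Y) / (s_X · s_Y) = 9.776 / (9.368 × 4.530)
  = 9.776 / 42.4370 ≈ 0.230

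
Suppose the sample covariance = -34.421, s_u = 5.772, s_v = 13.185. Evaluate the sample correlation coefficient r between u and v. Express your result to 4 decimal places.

r = Cov(u,v) / (s_u · s_v) = -34.421 / (5.772 × 13.185)
  = -34.421 / 76.1038 ≈ -0.4523

-0.4523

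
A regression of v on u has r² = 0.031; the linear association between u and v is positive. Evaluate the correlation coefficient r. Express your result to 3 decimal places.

0.176

|r| = √0.031 = 0.176
The association is positive, so r = 0.176.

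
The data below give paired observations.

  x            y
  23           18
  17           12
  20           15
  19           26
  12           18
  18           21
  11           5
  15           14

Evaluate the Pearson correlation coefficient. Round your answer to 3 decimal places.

0.530

n = 8, Σx = 135, Σy = 129, Σx² = 2393, Σy² = 2355, Σxy = 2271
nΣxy − ΣxΣy = 18168 − 17415 = 753
nΣx² − (Σx)² = 19144 − 18225 = 919; nΣy² − (Σy)² = 18840 − 16641 = 2199
r = 753 / √(919 × 2199) = 753 / 1421.5769 ≈ 0.530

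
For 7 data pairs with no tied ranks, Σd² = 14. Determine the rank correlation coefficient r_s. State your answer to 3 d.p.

0.750

ρ = 1 − 6Σd² / [n(n²−1)] = 1 − 6×14 / (7×48)
  = 1 − 84/336 = 1 − 0.2500 ≈ 0.750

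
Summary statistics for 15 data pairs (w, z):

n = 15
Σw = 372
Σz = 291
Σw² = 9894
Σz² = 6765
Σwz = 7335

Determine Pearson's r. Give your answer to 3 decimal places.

0.137

r = (nΣwz − ΣwΣz) / √[(nΣw² − (Σw)²)(nΣz² − (Σz)²)]
Numerator: 15×7335 − 372×291 = 1773
Denominator: √[(148410 − 138384)(101475 − 84681)] = √[10026 × 16794] = 12976.0026
r = 1773 / 12976.0026 ≈ 0.137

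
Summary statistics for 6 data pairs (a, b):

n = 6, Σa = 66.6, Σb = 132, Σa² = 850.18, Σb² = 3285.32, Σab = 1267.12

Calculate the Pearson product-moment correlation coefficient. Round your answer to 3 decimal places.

-0.963

r = (nΣab − ΣaΣb) / √[(nΣa² − (Σa)²)(nΣb² − (Σb)²)]
Numerator: 6×1267.12 − 66.6×132 = -1188.48
Denominator: √[(5101.08 − 4435.56)(19711.92 − 17424)] = √[665.52 × 2287.92] = 1233.9597
r = -1188.48 / 1233.9597 ≈ -0.963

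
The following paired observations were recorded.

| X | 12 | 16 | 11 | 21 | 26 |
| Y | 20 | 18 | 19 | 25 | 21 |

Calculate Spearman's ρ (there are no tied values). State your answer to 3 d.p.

0.600

Rank X: 2, 3, 1, 4, 5
Rank Y: 3, 1, 2, 5, 4
d = rank(X) − rank(Y): -1, 2, -1, -1, 1; Σd² = 8
ρ = 1 − 6Σd² / [n(n²−1)] = 1 − 6×8 / (5×24) = 1 − 48/120 ≈ 0.600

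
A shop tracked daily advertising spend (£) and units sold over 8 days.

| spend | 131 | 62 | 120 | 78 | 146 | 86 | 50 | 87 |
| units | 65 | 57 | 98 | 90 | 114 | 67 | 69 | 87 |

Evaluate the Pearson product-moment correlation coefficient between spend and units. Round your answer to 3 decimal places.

n = 8, Σx = 760, Σy = 647, Σx² = 80270, Σy² = 54993, Σxy = 64254
nΣxy − ΣxΣy = 514032 − 491720 = 22312
nΣx² − (Σx)² = 642160 − 577600 = 64560; nΣy² − (Σy)² = 439944 − 418609 = 21335
r = 22312 / √(64560 × 21335) = 22312 / 37113.1729 ≈ 0.601

0.601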